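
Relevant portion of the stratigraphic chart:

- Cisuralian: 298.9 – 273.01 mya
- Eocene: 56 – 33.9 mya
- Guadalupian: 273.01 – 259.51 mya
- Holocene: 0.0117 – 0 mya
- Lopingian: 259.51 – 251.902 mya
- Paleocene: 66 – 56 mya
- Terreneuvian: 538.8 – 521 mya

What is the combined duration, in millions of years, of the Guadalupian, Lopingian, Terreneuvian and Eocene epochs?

Each duration: Guadalupian = 13.5; Lopingian = 7.608; Terreneuvian = 17.8; Eocene = 22.1.
Sum: 13.5 + 7.608 + 17.8 + 22.1 = 61.008 Myr.

61.008 million years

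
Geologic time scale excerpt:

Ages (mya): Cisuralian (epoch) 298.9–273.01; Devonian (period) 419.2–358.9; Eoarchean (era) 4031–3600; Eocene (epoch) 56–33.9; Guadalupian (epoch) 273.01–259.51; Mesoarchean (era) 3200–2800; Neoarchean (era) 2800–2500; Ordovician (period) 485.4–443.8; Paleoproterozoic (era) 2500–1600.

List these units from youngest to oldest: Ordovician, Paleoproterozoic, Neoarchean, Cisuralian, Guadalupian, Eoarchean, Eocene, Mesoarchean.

Eocene, Guadalupian, Cisuralian, Ordovician, Paleoproterozoic, Neoarchean, Mesoarchean, Eoarchean

The oldest of these is Eoarchean (starts 4031 Ma) and the youngest is Eocene (ends 33.9 Ma).
In between, by decreasing start age: Mesoarchean (3200), Neoarchean (2800), Paleoproterozoic (2500), Ordovician (485.4), Cisuralian (298.9), Guadalupian (273.01).
Listing youngest first means reversing that sequence.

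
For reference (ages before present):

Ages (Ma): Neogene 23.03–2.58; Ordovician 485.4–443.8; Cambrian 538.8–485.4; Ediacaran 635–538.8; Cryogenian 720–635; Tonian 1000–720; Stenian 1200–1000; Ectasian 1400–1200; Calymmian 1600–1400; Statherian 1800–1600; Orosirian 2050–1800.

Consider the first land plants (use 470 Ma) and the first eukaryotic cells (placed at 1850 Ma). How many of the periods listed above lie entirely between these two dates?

8

The older date is 1850 Ma and the younger is 470 Ma.
Periods with start < 1850 and end > 470 Ma: Statherian (1800–1600), Calymmian (1600–1400), Ectasian (1400–1200), Stenian (1200–1000), Tonian (1000–720), Cryogenian (720–635), Ediacaran (635–538.8), Cambrian (538.8–485.4).
That is 8 complete periods.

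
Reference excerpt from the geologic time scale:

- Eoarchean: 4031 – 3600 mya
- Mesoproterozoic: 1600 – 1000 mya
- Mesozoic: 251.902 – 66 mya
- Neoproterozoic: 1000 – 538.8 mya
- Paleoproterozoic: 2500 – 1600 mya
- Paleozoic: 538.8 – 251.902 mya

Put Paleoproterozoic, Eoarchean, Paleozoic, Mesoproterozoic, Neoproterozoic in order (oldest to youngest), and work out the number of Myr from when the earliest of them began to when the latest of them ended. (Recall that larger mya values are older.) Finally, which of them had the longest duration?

Eoarchean → Paleoproterozoic → Mesoproterozoic → Neoproterozoic → Paleozoic; total span 3779.098 Myr; longest is Paleoproterozoic

Start ages (Ma): Eoarchean 4031, Paleoproterozoic 2500, Mesoproterozoic 1600, Neoproterozoic 1000, Paleozoic 538.8.
Ordered oldest to youngest: Eoarchean, Paleoproterozoic, Mesoproterozoic, Neoproterozoic, Paleozoic.
Span = 4031 − 251.902 = 3779.098 Myr.
Durations: Paleoproterozoic 900, Mesoproterozoic 600, Eoarchean 431, Neoproterozoic 461.2, Paleozoic 286.898 → longest is Paleoproterozoic (900 Myr).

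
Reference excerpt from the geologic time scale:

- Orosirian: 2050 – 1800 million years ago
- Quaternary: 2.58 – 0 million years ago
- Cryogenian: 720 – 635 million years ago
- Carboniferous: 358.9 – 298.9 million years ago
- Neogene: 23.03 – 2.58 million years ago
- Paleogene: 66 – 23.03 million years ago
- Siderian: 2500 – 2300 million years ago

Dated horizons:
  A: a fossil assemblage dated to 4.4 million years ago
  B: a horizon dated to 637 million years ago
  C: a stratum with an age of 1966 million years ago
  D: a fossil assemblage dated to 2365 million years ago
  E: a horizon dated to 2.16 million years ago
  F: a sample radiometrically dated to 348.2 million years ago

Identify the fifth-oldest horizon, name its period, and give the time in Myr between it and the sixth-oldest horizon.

Larger Ma means older, so oldest first: D 2365 > C 1966 > B 637 > F 348.2 > A 4.4 > E 2.16.
Counting 5 along gives A (4.4 Ma); the excerpt puts that inside the Neogene, 23.03–2.58 Ma.
Next in line is E (2.16 Ma), and 4.4 − 2.16 = 2.24 Myr.

A, in the Neogene; 2.24 million years to E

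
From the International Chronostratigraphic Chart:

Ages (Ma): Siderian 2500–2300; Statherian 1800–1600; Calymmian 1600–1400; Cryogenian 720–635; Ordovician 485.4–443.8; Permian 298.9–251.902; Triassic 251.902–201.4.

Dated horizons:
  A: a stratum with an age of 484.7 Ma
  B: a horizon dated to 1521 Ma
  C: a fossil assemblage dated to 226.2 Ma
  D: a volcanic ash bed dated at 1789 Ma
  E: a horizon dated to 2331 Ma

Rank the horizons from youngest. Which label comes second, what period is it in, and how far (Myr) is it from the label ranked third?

Smaller Ma means younger, so youngest first: C 226.2 < A 484.7 < B 1521 < D 1789 < E 2331.
Counting 2 along gives A (484.7 Ma); the excerpt puts that inside the Ordovician, 485.4–443.8 Ma.
Next in line is B (1521 Ma), and 1521 − 484.7 = 1036.3 Myr.

A, in the Ordovician; 1036.3 million years to B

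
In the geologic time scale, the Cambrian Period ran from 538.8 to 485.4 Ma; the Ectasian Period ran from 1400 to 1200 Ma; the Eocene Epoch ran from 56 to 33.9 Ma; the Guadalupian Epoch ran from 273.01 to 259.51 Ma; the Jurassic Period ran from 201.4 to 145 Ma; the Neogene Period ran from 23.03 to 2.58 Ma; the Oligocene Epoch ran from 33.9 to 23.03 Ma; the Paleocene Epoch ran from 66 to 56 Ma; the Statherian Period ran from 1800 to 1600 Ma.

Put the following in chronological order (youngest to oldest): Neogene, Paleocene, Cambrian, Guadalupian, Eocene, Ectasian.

Sorting by start age (ascending Ma, since larger Ma = older): Neogene began 23.03, Eocene began 56, Paleocene began 66, Guadalupian began 273.01, Cambrian began 538.8, Ectasian began 1400.

Neogene, Eocene, Paleocene, Guadalupian, Cambrian, Ectasian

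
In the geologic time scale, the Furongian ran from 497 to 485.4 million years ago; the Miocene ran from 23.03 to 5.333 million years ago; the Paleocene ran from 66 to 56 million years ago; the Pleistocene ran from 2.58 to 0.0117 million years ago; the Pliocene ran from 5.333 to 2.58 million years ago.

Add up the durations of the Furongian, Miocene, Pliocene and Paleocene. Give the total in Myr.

42.05 million years

Each duration: Furongian = 11.6; Miocene = 17.697; Pliocene = 2.753; Paleocene = 10.
Sum: 11.6 + 17.697 + 2.753 + 10 = 42.05 Myr.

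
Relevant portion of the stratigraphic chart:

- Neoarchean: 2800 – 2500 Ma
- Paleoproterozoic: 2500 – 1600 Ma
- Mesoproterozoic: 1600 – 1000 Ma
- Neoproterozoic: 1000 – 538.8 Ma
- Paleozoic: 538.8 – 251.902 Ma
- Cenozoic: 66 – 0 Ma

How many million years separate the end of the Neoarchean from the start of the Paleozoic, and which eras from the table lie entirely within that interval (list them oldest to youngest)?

1961.2 million years; Paleoproterozoic, Mesoproterozoic, Neoproterozoic

The Neoarchean closes at 2500 Ma and the Paleozoic opens at 538.8 Ma, so the interval is 2500 − 538.8 = 1961.2 Myr.
An era fits inside if it starts at or after 2500 Ma and ends at or before 538.8 Ma; oldest first that gives Paleoproterozoic, Mesoproterozoic, Neoproterozoic.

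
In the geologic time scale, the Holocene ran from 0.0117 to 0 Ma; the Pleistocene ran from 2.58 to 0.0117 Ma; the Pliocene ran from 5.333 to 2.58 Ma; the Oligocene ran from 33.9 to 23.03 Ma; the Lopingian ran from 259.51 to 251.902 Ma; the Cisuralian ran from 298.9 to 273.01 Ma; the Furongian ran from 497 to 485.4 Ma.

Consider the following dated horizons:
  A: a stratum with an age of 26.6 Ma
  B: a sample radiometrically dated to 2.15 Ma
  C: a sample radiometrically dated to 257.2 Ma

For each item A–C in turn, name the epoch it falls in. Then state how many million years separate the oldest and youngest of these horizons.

A — Oligocene; B — Pleistocene; C — Lopingian; span 255.05 million years

Match each age against the start–end ranges in the excerpt: A = 26.6 Ma → Oligocene (33.9–23.03); B = 2.15 Ma → Pleistocene (2.58–0.0117); C = 257.2 Ma → Lopingian (259.51–251.902).
The largest age is 257.2 Ma and the smallest is 2.15 Ma; their difference is 255.05 Myr.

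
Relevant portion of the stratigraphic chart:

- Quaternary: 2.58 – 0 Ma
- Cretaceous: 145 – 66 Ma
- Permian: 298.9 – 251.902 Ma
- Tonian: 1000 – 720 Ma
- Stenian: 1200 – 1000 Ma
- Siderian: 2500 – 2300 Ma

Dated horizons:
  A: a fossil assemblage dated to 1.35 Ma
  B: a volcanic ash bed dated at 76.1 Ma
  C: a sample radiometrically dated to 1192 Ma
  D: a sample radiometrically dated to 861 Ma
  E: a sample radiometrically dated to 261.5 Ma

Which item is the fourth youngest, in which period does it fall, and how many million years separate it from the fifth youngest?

D, in the Tonian; 331 million years to C

Smaller Ma means younger, so youngest first: A 1.35 < B 76.1 < E 261.5 < D 861 < C 1192.
Counting 4 along gives D (861 Ma); the excerpt puts that inside the Tonian, 1000–720 Ma.
Next in line is C (1192 Ma), and 1192 − 861 = 331 Myr.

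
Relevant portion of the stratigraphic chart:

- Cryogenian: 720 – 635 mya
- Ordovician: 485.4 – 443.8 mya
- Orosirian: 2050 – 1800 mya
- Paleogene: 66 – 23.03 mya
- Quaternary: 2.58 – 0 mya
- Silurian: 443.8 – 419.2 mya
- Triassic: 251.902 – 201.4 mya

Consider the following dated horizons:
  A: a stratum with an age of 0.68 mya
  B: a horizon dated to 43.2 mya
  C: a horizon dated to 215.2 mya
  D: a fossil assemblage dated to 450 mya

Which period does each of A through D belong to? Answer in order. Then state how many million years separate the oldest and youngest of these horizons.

A — Quaternary; B — Paleogene; C — Triassic; D — Ordovician; span 449.32 million years

A: 0.68 Ma lies in 2.58–0 Ma, so Quaternary.
B: 43.2 Ma lies in 66–23.03 Ma, so Paleogene.
C: 215.2 Ma lies in 251.902–201.4 Ma, so Triassic.
D: 450 Ma lies in 485.4–443.8 Ma, so Ordovician.
Oldest = 450 Ma, youngest = 0.68 Ma → span 449.32 Myr.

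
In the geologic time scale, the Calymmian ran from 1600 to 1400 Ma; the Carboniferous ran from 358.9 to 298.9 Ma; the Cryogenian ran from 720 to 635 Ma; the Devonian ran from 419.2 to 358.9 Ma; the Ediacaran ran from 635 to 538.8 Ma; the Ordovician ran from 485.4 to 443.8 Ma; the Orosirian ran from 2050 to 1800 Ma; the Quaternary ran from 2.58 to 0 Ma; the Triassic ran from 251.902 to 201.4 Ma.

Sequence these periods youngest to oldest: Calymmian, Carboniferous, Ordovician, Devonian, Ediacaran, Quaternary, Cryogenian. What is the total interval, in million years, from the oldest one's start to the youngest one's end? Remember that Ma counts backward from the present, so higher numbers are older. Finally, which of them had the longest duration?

Quaternary → Carboniferous → Devonian → Ordovician → Ediacaran → Cryogenian → Calymmian; total span 1600 Myr; longest is Calymmian

Start ages (Ma): Calymmian 1600, Cryogenian 720, Ediacaran 635, Ordovician 485.4, Devonian 419.2, Carboniferous 358.9, Quaternary 2.58.
Ordered youngest to oldest: Quaternary, Carboniferous, Devonian, Ordovician, Ediacaran, Cryogenian, Calymmian.
Span = 1600 − 0 = 1600 Myr.
Durations: Ordovician 41.6, Calymmian 200, Carboniferous 60, Cryogenian 85, Ediacaran 96.2, Quaternary 2.58, Devonian 60.3 → longest is Calymmian (200 Myr).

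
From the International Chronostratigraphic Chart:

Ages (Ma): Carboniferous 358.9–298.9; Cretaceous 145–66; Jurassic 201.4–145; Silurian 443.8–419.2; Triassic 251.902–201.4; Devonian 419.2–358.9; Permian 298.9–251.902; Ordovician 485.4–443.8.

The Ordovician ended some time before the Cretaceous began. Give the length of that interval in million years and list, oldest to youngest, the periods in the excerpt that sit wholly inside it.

The Ordovician closes at 443.8 Ma and the Cretaceous opens at 145 Ma, so the interval is 443.8 − 145 = 298.8 Myr.
A period fits inside if it starts at or after 443.8 Ma and ends at or before 145 Ma; oldest first that gives Silurian, Devonian, Carboniferous, Permian, Triassic, Jurassic.

298.8 million years; Silurian, Devonian, Carboniferous, Permian, Triassic, Jurassic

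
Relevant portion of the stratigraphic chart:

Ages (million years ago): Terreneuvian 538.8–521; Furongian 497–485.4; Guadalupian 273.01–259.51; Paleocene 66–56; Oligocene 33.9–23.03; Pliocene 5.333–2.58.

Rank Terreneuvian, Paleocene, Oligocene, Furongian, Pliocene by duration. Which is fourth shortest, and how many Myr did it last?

Furongian, 11.6 million years

Durations: Terreneuvian 17.8; Paleocene 10; Oligocene 10.87; Furongian 11.6; Pliocene 2.753 Myr.
Sorted shortest-first: Pliocene (2.753), Paleocene (10), Oligocene (10.87), Furongian (11.6), Terreneuvian (17.8).
The fourth shortest is Furongian at 11.6 Myr.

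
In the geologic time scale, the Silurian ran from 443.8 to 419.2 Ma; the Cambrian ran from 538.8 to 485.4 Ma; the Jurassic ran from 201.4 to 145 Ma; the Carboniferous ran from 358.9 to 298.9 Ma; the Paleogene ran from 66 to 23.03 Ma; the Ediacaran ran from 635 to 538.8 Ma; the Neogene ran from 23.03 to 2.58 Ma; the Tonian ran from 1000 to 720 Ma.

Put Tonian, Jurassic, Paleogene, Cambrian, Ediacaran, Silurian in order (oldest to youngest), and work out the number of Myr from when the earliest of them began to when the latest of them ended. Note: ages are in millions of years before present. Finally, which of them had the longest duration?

From the excerpt: Tonian 1000–720; Jurassic 201.4–145; Paleogene 66–23.03; Cambrian 538.8–485.4; Ediacaran 635–538.8; Silurian 443.8–419.2 (Ma).
Larger Ma is earlier, so the oldest is Tonian and the youngest is Paleogene; oldest to youngest: Tonian, Ediacaran, Cambrian, Silurian, Jurassic, Paleogene.
Oldest start 1000 minus youngest end 23.03 gives 976.97 Myr overall.
Individual lengths (start − end): Paleogene 42.97; Ediacaran 96.2; Jurassic 56.4; Silurian 24.6; Cambrian 53.4; Tonian 280. The largest is Tonian at 280 Myr.

Tonian → Ediacaran → Cambrian → Silurian → Jurassic → Paleogene; total span 976.97 Myr; longest is Tonian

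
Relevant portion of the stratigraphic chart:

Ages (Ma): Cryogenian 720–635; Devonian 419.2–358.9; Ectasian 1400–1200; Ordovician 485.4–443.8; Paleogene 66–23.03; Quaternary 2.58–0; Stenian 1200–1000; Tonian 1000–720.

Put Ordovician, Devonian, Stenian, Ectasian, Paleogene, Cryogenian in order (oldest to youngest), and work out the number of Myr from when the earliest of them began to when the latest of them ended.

From the excerpt: Ordovician 485.4–443.8; Devonian 419.2–358.9; Stenian 1200–1000; Ectasian 1400–1200; Paleogene 66–23.03; Cryogenian 720–635 (Ma).
Larger Ma is earlier, so the oldest is Ectasian and the youngest is Paleogene; oldest to youngest: Ectasian, Stenian, Cryogenian, Ordovician, Devonian, Paleogene.
Oldest start 1400 minus youngest end 23.03 gives 1376.97 Myr overall.

Ectasian, Stenian, Cryogenian, Ordovician, Devonian, Paleogene; total span 1376.97 Myr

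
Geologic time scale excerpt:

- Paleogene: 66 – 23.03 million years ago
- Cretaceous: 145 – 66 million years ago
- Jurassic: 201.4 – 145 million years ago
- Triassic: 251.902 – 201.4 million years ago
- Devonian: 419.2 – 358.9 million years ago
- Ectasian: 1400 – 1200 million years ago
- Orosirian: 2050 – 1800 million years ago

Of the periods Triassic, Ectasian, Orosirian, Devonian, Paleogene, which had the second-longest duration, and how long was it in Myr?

Ectasian, 200 million years

Start − end for each: Triassic 251.902 − 201.4 = 50.502; Ectasian 1400 − 1200 = 200; Orosirian 2050 − 1800 = 250; Devonian 419.2 − 358.9 = 60.3; Paleogene 66 − 23.03 = 42.97.
Ranking these from longest: Orosirian > Ectasian > Devonian > Triassic > Paleogene.
Position 2 in that ranking is Ectasian, which lasted 200 Myr.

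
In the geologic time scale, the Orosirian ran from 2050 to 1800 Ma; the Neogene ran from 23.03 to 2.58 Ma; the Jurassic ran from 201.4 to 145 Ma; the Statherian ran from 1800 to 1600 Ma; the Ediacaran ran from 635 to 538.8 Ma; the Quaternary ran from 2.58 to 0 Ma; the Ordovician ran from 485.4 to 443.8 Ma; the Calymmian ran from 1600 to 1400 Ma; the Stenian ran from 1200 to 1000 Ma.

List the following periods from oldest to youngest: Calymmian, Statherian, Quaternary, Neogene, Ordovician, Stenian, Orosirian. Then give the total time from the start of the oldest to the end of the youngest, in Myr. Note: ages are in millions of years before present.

Orosirian → Statherian → Calymmian → Stenian → Ordovician → Neogene → Quaternary; total span 2050 Myr

Start ages (Ma): Orosirian 2050, Statherian 1800, Calymmian 1600, Stenian 1200, Ordovician 485.4, Neogene 23.03, Quaternary 2.58.
Ordered oldest to youngest: Orosirian, Statherian, Calymmian, Stenian, Ordovician, Neogene, Quaternary.
Span = 2050 − 0 = 2050 Myr.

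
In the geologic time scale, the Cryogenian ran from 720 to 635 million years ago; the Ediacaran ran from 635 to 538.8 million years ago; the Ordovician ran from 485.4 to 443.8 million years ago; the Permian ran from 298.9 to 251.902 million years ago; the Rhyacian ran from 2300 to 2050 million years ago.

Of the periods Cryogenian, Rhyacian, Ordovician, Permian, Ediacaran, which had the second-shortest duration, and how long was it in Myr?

Permian, 46.998 million years

Start − end for each: Cryogenian 720 − 635 = 85; Rhyacian 2300 − 2050 = 250; Ordovician 485.4 − 443.8 = 41.6; Permian 298.9 − 251.902 = 46.998; Ediacaran 635 − 538.8 = 96.2.
Ranking these from shortest: Ordovician < Permian < Cryogenian < Ediacaran < Rhyacian.
Position 2 in that ranking is Permian, which lasted 46.998 Myr.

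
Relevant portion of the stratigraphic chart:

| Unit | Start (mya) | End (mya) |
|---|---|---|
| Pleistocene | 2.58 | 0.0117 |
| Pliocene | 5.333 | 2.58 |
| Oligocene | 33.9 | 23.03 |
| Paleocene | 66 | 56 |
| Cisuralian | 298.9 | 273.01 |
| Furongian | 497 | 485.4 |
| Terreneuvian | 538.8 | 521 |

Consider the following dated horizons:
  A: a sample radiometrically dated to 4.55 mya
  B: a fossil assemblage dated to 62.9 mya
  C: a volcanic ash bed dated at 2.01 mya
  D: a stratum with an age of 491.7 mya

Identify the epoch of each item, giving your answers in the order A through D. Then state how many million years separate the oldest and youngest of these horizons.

Match each age against the start–end ranges in the excerpt: A = 4.55 Ma → Pliocene (5.333–2.58); B = 62.9 Ma → Paleocene (66–56); C = 2.01 Ma → Pleistocene (2.58–0.0117); D = 491.7 Ma → Furongian (497–485.4).
The largest age is 491.7 Ma and the smallest is 2.01 Ma; their difference is 489.69 Myr.

A — Pliocene; B — Paleocene; C — Pleistocene; D — Furongian; span 489.69 million years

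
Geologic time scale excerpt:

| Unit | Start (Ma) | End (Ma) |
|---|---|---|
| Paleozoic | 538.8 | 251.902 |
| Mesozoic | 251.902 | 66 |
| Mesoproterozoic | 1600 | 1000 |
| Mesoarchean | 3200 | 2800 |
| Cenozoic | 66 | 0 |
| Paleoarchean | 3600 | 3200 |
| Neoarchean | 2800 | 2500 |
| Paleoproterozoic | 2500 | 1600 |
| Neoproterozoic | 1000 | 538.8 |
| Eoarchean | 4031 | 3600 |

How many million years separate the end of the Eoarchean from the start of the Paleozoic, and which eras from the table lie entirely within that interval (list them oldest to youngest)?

End of Eoarchean = 3600 Ma; start of Paleozoic = 538.8 Ma.
Gap = 3600 − 538.8 = 3061.2 Myr.
Eras wholly inside 3600–538.8 Ma: Paleoarchean (3600–3200), Mesoarchean (3200–2800), Neoarchean (2800–2500), Paleoproterozoic (2500–1600), Mesoproterozoic (1600–1000), Neoproterozoic (1000–538.8).

3061.2 million years; Paleoarchean, Mesoarchean, Neoarchean, Paleoproterozoic, Mesoproterozoic, Neoproterozoic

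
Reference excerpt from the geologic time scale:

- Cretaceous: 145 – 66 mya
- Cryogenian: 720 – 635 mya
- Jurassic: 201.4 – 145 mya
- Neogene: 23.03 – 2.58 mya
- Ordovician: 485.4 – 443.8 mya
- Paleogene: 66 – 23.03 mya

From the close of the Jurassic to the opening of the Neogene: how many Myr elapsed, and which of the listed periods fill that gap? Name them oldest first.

121.97 million years; Cretaceous, Paleogene

End of Jurassic = 145 Ma; start of Neogene = 23.03 Ma.
Gap = 145 − 23.03 = 121.97 Myr.
Periods wholly inside 145–23.03 Ma: Cretaceous (145–66), Paleogene (66–23.03).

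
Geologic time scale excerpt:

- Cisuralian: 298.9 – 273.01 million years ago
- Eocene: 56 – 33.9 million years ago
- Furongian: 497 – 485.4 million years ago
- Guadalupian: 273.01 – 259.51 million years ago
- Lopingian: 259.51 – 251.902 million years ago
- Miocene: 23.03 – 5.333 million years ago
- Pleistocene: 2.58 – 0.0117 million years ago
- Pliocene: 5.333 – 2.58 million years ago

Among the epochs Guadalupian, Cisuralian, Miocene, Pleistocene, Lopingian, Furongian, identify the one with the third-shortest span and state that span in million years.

Durations: Guadalupian 13.5; Cisuralian 25.89; Miocene 17.697; Pleistocene 2.5683; Lopingian 7.608; Furongian 11.6 Myr.
Sorted shortest-first: Pleistocene (2.5683), Lopingian (7.608), Furongian (11.6), Guadalupian (13.5), Miocene (17.697), Cisuralian (25.89).
The third shortest is Furongian at 11.6 Myr.

Furongian, 11.6 million years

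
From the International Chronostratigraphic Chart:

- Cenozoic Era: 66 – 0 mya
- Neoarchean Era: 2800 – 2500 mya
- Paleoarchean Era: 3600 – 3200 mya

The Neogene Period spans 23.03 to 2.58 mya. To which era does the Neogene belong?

The Neogene (23.03–2.58 Ma) lies entirely within 66–0 Ma, the Cenozoic Era.

Cenozoic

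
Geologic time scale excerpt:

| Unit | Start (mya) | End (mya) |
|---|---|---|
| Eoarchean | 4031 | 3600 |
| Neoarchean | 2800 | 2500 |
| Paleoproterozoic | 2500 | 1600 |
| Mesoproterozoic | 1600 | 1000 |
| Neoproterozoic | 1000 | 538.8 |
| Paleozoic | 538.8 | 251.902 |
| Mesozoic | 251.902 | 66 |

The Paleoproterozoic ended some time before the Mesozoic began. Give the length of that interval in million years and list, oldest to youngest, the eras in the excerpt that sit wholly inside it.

1348.098 million years; Mesoproterozoic, Neoproterozoic, Paleozoic

The Paleoproterozoic closes at 1600 Ma and the Mesozoic opens at 251.902 Ma, so the interval is 1600 − 251.902 = 1348.098 Myr.
An era fits inside if it starts at or after 1600 Ma and ends at or before 251.902 Ma; oldest first that gives Mesoproterozoic, Neoproterozoic, Paleozoic.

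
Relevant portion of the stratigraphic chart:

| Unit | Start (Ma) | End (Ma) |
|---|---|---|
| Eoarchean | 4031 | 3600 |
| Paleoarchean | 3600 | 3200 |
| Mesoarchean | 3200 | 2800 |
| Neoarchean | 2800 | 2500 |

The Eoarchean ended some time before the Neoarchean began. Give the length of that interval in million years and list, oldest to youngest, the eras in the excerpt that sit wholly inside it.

800 million years; Paleoarchean, Mesoarchean

End of Eoarchean = 3600 Ma; start of Neoarchean = 2800 Ma.
Gap = 3600 − 2800 = 800 Myr.
Eras wholly inside 3600–2800 Ma: Paleoarchean (3600–3200), Mesoarchean (3200–2800).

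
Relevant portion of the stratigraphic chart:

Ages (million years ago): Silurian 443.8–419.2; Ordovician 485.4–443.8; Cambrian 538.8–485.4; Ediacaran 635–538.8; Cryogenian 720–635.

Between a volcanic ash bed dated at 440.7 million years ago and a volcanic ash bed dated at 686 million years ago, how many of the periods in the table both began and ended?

3

The older date is 686 Ma and the younger is 440.7 Ma.
Periods with start < 686 and end > 440.7 Ma: Ediacaran (635–538.8), Cambrian (538.8–485.4), Ordovician (485.4–443.8).
That is 3 complete periods.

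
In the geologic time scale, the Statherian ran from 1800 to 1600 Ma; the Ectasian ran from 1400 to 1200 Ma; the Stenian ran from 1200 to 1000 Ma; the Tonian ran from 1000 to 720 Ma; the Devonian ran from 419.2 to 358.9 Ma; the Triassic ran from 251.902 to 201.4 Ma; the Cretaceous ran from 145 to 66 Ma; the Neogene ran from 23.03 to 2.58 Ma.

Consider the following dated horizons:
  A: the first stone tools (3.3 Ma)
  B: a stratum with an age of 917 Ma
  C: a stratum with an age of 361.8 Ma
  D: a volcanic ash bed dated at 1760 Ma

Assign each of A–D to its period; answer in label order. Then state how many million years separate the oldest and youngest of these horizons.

A — Neogene; B — Tonian; C — Devonian; D — Statherian; span 1756.7 million years

A: 3.3 Ma lies in 23.03–2.58 Ma, so Neogene.
B: 917 Ma lies in 1000–720 Ma, so Tonian.
C: 361.8 Ma lies in 419.2–358.9 Ma, so Devonian.
D: 1760 Ma lies in 1800–1600 Ma, so Statherian.
Oldest = 1760 Ma, youngest = 3.3 Ma → span 1756.7 Myr.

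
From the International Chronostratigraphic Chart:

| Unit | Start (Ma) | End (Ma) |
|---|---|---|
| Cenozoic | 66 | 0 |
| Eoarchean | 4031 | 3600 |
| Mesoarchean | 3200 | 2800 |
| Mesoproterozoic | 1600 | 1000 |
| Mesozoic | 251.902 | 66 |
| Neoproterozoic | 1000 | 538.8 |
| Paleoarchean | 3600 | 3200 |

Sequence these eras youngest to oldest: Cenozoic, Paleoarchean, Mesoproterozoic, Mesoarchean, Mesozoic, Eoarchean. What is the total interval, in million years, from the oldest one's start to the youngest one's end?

From the excerpt: Cenozoic 66–0; Paleoarchean 3600–3200; Mesoproterozoic 1600–1000; Mesoarchean 3200–2800; Mesozoic 251.902–66; Eoarchean 4031–3600 (Ma).
Larger Ma is earlier, so the oldest is Eoarchean and the youngest is Cenozoic; youngest to oldest: Cenozoic, Mesozoic, Mesoproterozoic, Mesoarchean, Paleoarchean, Eoarchean.
Oldest start 4031 minus youngest end 0 gives 4031 Myr overall.

Cenozoic, Mesozoic, Mesoproterozoic, Mesoarchean, Paleoarchean, Eoarchean; total span 4031 Myr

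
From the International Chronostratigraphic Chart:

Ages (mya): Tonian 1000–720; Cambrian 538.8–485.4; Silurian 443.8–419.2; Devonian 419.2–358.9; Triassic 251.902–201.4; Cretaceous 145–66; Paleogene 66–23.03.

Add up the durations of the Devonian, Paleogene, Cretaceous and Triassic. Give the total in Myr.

232.772 million years

Each duration: Devonian = 60.3; Paleogene = 42.97; Cretaceous = 79; Triassic = 50.502.
Sum: 60.3 + 42.97 + 79 + 50.502 = 232.772 Myr.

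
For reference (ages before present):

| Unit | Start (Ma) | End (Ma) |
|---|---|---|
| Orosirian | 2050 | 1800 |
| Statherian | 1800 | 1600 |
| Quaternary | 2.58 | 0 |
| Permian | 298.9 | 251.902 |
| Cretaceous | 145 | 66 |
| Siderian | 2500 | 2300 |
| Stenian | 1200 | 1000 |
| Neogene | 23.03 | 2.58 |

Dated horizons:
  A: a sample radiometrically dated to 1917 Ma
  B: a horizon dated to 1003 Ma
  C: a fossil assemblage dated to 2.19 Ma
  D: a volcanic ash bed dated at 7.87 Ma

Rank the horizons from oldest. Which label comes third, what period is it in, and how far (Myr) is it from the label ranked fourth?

Larger Ma means older, so oldest first: A 1917 > B 1003 > D 7.87 > C 2.19.
Counting 3 along gives D (7.87 Ma); the excerpt puts that inside the Neogene, 23.03–2.58 Ma.
Next in line is C (2.19 Ma), and 7.87 − 2.19 = 5.68 Myr.

D, in the Neogene; 5.68 million years to C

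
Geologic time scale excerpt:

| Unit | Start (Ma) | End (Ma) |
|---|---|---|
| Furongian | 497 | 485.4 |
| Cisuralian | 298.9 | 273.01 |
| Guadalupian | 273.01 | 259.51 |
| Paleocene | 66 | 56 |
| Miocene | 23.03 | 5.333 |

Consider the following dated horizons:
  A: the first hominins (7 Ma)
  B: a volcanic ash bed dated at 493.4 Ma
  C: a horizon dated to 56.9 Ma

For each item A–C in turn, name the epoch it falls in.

Match each age against the start–end ranges in the excerpt: A = 7 Ma → Miocene (23.03–5.333); B = 493.4 Ma → Furongian (497–485.4); C = 56.9 Ma → Paleocene (66–56).

A — Miocene; B — Furongian; C — Paleocene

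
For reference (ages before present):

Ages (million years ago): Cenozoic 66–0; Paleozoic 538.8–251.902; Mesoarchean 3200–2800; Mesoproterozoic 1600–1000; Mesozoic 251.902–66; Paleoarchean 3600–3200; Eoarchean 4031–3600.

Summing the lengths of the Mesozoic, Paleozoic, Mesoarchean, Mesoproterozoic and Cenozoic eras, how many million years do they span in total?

1538.8 million years

Duration is start − end for each: (251.902 − 66) + (538.8 − 251.902) + (3200 − 2800) + (1600 − 1000) + (66 − 0).
That is 185.902 + 286.898 + 400 + 600 + 66, which totals 1538.8 million years.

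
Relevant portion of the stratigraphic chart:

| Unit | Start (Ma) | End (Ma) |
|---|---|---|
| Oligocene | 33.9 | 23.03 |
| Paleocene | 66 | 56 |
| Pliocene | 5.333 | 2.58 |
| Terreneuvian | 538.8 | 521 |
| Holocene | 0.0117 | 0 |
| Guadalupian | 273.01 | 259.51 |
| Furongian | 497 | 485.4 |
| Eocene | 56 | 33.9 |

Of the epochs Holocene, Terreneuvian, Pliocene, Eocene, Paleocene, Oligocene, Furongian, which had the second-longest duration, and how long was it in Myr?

Start − end for each: Holocene 0.0117 − 0 = 0.0117; Terreneuvian 538.8 − 521 = 17.8; Pliocene 5.333 − 2.58 = 2.753; Eocene 56 − 33.9 = 22.1; Paleocene 66 − 56 = 10; Oligocene 33.9 − 23.03 = 10.87; Furongian 497 − 485.4 = 11.6.
Ranking these from longest: Eocene > Terreneuvian > Furongian > Oligocene > Paleocene > Pliocene > Holocene.
Position 2 in that ranking is Terreneuvian, which lasted 17.8 Myr.

Terreneuvian, 17.8 million years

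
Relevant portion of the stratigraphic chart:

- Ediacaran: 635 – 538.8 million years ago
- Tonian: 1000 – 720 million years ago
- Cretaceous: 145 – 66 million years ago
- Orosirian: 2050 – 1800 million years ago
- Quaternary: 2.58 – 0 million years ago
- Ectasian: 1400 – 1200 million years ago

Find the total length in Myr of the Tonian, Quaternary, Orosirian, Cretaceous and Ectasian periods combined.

Each duration: Tonian = 280; Quaternary = 2.58; Orosirian = 250; Cretaceous = 79; Ectasian = 200.
Sum: 280 + 2.58 + 250 + 79 + 200 = 811.58 Myr.

811.58 million years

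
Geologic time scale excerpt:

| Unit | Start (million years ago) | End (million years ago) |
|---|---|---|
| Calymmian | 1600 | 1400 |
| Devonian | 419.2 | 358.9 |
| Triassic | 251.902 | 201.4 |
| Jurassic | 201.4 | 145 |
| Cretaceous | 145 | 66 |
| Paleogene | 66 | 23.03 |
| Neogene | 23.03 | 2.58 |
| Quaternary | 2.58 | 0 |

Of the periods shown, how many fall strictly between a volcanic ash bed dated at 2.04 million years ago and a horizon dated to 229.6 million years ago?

4

The older date is 229.6 Ma and the younger is 2.04 Ma.
Periods with start < 229.6 and end > 2.04 Ma: Jurassic (201.4–145), Cretaceous (145–66), Paleogene (66–23.03), Neogene (23.03–2.58).
That is 4 complete periods.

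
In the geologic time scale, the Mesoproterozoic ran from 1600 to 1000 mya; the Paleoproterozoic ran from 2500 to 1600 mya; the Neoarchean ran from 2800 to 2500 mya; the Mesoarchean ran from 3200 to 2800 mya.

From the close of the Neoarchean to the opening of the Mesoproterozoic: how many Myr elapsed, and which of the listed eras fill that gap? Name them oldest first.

900 million years; Paleoproterozoic

The Neoarchean closes at 2500 Ma and the Mesoproterozoic opens at 1600 Ma, so the interval is 2500 − 1600 = 900 Myr.
An era fits inside if it starts at or after 2500 Ma and ends at or before 1600 Ma; oldest first that gives Paleoproterozoic.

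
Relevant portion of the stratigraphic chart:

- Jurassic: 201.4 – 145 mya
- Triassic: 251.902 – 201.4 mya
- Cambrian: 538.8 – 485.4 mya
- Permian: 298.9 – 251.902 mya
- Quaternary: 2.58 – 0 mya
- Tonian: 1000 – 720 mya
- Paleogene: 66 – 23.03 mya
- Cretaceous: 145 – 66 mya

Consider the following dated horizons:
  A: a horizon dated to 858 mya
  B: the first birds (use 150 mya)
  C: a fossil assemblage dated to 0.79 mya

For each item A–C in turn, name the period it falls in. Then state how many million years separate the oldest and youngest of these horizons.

A — Tonian; B — Jurassic; C — Quaternary; span 857.21 million years

A: 858 Ma lies in 1000–720 Ma, so Tonian.
B: 150 Ma lies in 201.4–145 Ma, so Jurassic.
C: 0.79 Ma lies in 2.58–0 Ma, so Quaternary.
Oldest = 858 Ma, youngest = 0.79 Ma → span 857.21 Myr.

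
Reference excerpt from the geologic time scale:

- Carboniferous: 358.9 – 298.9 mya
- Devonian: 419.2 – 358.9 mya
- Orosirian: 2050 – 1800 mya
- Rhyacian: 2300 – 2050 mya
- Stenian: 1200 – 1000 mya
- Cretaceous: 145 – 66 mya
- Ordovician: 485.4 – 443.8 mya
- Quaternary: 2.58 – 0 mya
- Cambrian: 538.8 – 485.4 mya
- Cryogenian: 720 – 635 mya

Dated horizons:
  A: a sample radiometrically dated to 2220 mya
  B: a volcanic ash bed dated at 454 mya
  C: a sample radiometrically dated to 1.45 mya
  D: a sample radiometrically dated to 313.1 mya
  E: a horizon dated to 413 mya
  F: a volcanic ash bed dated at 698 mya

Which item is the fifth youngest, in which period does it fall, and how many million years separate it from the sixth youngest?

F, in the Cryogenian; 1522 million years to A

Smaller Ma means younger, so youngest first: C 1.45 < D 313.1 < E 413 < B 454 < F 698 < A 2220.
Counting 5 along gives F (698 Ma); the excerpt puts that inside the Cryogenian, 720–635 Ma.
Next in line is A (2220 Ma), and 2220 − 698 = 1522 Myr.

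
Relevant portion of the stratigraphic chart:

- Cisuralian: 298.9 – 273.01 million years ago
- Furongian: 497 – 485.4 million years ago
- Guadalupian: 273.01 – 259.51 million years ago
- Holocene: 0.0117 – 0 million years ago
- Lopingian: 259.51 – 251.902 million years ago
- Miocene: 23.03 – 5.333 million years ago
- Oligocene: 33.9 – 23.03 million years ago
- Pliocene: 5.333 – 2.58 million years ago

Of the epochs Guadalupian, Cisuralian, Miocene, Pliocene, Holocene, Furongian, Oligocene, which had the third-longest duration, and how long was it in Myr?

Durations: Guadalupian 13.5; Cisuralian 25.89; Miocene 17.697; Pliocene 2.753; Holocene 0.0117; Furongian 11.6; Oligocene 10.87 Myr.
Sorted longest-first: Cisuralian (25.89), Miocene (17.697), Guadalupian (13.5), Furongian (11.6), Oligocene (10.87), Pliocene (2.753), Holocene (0.0117).
The third longest is Guadalupian at 13.5 Myr.

Guadalupian, 13.5 million years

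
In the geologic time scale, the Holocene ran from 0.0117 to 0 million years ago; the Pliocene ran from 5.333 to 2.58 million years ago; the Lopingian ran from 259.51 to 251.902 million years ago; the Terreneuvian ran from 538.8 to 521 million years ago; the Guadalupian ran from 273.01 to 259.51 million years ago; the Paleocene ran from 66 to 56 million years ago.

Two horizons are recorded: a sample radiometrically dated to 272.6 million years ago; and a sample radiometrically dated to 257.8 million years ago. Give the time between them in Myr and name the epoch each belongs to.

Elapsed time: 272.6 − 257.8 = 14.8 Myr.
272.6 Ma lies within 273.01–259.51 Ma: Guadalupian.
257.8 Ma lies within 259.51–251.902 Ma: Lopingian.

14.8 million years apart; the first in the Guadalupian, the second in the Lopingian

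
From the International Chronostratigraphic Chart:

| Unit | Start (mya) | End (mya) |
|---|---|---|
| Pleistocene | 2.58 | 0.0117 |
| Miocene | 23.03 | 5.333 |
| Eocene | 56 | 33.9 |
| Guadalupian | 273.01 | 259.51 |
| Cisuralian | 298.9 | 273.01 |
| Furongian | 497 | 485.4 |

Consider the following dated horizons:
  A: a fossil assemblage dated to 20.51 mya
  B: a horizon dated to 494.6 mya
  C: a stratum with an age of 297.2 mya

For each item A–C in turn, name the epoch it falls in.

A: 20.51 Ma lies in 23.03–5.333 Ma, so Miocene.
B: 494.6 Ma lies in 497–485.4 Ma, so Furongian.
C: 297.2 Ma lies in 298.9–273.01 Ma, so Cisuralian.

A — Miocene; B — Furongian; C — Cisuralian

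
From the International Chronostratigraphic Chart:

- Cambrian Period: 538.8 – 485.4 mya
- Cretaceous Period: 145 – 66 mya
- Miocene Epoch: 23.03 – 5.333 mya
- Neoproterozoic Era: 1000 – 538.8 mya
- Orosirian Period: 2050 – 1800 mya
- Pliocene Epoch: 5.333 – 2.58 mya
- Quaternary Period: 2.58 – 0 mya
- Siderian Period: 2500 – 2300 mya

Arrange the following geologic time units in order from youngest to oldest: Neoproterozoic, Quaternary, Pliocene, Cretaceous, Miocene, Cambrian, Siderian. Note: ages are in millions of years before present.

Quaternary, Pliocene, Miocene, Cretaceous, Cambrian, Neoproterozoic, Siderian

The oldest of these is Siderian (starts 2500 Ma) and the youngest is Quaternary (ends 0 Ma).
In between, by decreasing start age: Neoproterozoic (1000), Cambrian (538.8), Cretaceous (145), Miocene (23.03), Pliocene (5.333).
Listing youngest first means reversing that sequence.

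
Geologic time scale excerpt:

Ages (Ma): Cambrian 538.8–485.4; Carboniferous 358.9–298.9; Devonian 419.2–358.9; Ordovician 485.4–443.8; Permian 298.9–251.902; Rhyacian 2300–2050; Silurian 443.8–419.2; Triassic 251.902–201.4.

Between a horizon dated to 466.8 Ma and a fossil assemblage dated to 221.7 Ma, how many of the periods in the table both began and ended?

The older date is 466.8 Ma and the younger is 221.7 Ma.
Periods with start < 466.8 and end > 221.7 Ma: Silurian (443.8–419.2), Devonian (419.2–358.9), Carboniferous (358.9–298.9), Permian (298.9–251.902).
That is 4 complete periods.

4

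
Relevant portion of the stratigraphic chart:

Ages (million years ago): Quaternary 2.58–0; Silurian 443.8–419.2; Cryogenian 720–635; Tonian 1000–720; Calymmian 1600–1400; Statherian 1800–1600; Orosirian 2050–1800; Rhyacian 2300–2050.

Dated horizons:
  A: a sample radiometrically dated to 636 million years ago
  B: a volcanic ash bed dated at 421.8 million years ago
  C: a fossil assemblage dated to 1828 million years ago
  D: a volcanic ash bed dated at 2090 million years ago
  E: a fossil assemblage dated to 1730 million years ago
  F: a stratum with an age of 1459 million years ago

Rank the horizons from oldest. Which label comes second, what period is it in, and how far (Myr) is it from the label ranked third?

Sorted oldest-first by Ma: D (2090), C (1828), E (1730), F (1459), A (636), B (421.8).
The second oldest is C at 1828 Ma, which lies in 2050–1800 Ma: the Orosirian.
The third oldest is E at 1730 Ma; separation = |1828 − 1730| = 98 Myr.

C, in the Orosirian; 98 million years to E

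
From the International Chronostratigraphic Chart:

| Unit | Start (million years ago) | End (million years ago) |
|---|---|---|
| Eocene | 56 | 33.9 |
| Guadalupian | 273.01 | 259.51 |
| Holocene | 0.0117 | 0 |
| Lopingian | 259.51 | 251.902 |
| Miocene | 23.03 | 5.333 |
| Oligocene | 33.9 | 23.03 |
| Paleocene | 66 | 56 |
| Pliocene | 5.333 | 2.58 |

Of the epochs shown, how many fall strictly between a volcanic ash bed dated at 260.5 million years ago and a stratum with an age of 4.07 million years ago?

5

The older date is 260.5 Ma and the younger is 4.07 Ma.
Epochs with start < 260.5 and end > 4.07 Ma: Lopingian (259.51–251.902), Paleocene (66–56), Eocene (56–33.9), Oligocene (33.9–23.03), Miocene (23.03–5.333).
That is 5 complete epochs.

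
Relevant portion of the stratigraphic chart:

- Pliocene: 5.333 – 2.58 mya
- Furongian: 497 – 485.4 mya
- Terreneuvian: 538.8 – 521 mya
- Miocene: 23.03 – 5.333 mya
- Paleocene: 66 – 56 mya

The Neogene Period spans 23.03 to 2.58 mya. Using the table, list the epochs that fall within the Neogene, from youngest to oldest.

Epochs with both bounds inside 23.03–2.58 Ma: Pliocene (5.333–2.58), Miocene (23.03–5.333).

Pliocene, Miocene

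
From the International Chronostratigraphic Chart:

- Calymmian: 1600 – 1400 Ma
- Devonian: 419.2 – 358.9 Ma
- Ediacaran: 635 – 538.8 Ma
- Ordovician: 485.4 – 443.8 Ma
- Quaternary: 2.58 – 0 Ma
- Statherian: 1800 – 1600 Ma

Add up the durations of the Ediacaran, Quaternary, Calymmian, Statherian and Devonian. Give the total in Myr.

559.08 million years

Each duration: Ediacaran = 96.2; Quaternary = 2.58; Calymmian = 200; Statherian = 200; Devonian = 60.3.
Sum: 96.2 + 2.58 + 200 + 200 + 60.3 = 559.08 Myr.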